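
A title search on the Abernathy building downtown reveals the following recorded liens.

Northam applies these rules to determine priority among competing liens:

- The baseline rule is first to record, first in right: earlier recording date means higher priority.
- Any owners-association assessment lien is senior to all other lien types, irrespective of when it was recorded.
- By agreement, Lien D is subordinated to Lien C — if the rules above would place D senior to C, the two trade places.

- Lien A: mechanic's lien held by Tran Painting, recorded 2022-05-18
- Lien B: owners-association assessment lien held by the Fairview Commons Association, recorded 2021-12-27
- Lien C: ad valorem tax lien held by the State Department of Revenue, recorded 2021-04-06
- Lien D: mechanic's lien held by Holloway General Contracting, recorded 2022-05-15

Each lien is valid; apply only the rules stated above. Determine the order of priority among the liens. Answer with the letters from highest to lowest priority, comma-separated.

B, C, D, A

B, as an owners-association assessment lien, has superpriority and ranks first.
Ordering the rest by effective date: C (2021-04-06), D (2022-05-15), A (2022-05-18).
D is already junior to C, so the subordination agreement changes nothing.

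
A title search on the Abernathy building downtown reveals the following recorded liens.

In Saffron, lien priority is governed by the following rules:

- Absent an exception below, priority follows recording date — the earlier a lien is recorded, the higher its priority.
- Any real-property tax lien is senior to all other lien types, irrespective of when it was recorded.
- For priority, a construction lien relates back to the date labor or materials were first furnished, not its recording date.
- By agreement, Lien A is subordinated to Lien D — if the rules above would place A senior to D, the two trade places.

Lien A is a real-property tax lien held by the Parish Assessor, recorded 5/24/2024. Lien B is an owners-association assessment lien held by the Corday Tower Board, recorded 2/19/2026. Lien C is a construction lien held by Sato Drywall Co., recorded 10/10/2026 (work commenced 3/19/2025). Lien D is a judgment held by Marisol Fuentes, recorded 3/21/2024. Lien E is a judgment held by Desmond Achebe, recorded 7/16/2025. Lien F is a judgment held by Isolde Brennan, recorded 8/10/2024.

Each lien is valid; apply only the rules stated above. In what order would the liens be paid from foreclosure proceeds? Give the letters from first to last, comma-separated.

D, A, F, C, E, B

Effective dates after the stated exceptions: C's effective date is 3/19/2025, when work began.
A is a real-property tax lien and takes priority over every other lien.
Ordering the rest by effective date: D (3/21/2024), F (8/10/2024), C (3/19/2025), E (7/16/2025), B (2/19/2026).
The subordination applies — A was senior to D — so A and D swap.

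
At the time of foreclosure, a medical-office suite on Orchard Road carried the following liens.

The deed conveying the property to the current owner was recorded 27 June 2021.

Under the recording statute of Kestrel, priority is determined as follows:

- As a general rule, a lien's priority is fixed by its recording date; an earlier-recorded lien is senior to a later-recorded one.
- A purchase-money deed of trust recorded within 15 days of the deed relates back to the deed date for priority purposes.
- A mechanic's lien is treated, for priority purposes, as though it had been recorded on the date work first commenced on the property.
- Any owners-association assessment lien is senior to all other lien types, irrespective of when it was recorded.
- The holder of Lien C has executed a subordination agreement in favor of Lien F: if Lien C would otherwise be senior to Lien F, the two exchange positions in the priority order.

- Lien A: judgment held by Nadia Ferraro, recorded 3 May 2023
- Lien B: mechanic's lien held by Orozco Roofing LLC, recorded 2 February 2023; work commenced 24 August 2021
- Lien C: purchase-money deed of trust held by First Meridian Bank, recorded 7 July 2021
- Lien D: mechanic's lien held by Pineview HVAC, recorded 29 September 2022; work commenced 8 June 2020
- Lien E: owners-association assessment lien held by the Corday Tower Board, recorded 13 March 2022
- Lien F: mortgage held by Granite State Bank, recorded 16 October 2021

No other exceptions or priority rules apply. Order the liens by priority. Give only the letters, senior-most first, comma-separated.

E, D, F, B, C, A

Effective dates after the stated exceptions: B is treated as recorded 24 August 2021, the work-commencement date; C relates back to the deed date 27 June 2021; D relates back to 8 June 2020 (work commenced).
E, as an owners-association assessment lien, has superpriority and ranks first.
Ordering the rest by effective date: D (8 June 2020), C (27 June 2021), B (24 August 2021), F (16 October 2021), A (3 May 2023).
Because C would otherwise rank above F, the subordination swaps them.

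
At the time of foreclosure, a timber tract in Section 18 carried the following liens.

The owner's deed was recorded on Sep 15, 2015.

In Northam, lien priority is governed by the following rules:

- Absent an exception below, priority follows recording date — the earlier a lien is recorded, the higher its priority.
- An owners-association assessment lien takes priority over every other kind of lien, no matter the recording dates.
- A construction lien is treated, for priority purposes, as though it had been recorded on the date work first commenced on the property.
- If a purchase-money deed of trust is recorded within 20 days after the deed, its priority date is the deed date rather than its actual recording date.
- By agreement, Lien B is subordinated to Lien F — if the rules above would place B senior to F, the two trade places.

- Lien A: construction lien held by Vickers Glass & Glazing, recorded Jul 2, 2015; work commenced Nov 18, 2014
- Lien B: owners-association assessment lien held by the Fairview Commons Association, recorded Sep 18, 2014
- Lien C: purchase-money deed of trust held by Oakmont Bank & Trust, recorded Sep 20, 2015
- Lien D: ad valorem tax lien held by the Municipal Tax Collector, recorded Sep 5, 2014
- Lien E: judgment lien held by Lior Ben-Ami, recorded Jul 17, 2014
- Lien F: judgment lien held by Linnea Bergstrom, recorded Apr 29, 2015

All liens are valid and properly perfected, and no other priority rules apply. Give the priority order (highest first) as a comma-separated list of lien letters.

F, E, D, A, B, C

Adjusting effective dates: A's effective date is Nov 18, 2014, when work began; C's effective date is the deed date, Sep 15, 2015.
As an owners-association assessment lien, B is senior to every other lien.
Among the remaining liens, by effective date: E (Jul 17, 2014), D (Sep 5, 2014), A (Nov 18, 2014), F (Apr 29, 2015), C (Sep 15, 2015).
Because B would otherwise rank above F, the subordination swaps them.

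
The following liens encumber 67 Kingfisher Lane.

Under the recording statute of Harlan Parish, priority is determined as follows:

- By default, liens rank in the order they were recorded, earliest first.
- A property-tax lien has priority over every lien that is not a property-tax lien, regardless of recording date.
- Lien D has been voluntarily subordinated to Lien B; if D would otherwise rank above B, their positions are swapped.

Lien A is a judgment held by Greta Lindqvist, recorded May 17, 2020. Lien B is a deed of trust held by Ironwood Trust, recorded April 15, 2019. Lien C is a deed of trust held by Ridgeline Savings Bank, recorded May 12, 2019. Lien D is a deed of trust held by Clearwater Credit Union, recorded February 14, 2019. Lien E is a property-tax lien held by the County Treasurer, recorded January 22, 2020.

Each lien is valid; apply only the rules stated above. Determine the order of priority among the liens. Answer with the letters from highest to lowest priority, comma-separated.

E is a property-tax lien and takes priority over every other lien.
Ordering the rest by effective date: D (February 14, 2019), B (April 15, 2019), C (May 12, 2019), A (May 17, 2020).
The subordination applies — D was senior to B — so D and B swap.

E, B, D, C, A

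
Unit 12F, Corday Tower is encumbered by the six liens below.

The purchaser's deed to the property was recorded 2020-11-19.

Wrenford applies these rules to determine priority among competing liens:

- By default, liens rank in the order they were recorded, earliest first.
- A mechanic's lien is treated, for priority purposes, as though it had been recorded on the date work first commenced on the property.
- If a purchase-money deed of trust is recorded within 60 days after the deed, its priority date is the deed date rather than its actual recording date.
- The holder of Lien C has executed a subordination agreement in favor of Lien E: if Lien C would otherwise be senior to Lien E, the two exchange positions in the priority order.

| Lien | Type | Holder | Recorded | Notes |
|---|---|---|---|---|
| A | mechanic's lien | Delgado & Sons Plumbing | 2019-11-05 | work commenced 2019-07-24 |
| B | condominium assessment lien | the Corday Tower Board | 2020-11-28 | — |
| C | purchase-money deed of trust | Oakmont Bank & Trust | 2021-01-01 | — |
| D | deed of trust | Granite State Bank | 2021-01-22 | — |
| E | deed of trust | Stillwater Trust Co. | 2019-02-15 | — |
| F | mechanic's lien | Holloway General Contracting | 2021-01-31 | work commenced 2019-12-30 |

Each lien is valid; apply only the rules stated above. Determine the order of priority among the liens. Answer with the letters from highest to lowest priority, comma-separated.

First, effective dates: A is treated as recorded 2019-07-24, the work-commencement date; C relates back to the deed date 2020-11-19; F's effective date is 2019-12-30, when work began.
Ordering by effective date: E (2019-02-15), A (2019-07-24), F (2019-12-30), C (2020-11-19), B (2020-11-28), D (2021-01-22).
C already ranks below E; the subordination has no effect.

E, A, F, C, B, D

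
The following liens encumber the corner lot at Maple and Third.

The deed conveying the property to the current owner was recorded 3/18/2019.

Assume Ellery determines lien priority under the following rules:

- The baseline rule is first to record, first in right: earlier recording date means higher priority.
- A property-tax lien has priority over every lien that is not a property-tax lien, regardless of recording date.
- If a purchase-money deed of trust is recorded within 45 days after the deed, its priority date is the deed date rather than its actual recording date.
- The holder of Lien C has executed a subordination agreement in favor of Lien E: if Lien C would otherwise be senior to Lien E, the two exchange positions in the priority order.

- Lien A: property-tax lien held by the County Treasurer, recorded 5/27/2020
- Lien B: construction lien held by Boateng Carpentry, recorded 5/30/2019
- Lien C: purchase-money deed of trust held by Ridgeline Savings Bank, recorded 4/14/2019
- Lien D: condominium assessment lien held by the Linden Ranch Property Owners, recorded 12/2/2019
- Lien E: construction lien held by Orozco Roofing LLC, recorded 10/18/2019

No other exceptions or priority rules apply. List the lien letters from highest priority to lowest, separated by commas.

Effective dates: C was recorded within the 45-day window, so its effective date is the deed date 3/18/2019.
A, as a property-tax lien, has superpriority and ranks first.
The other liens, earliest effective date first: C (3/18/2019), B (5/30/2019), E (10/18/2019), D (12/2/2019).
C is senior to E before the subordination, so the two trade places.

A, E, B, C, D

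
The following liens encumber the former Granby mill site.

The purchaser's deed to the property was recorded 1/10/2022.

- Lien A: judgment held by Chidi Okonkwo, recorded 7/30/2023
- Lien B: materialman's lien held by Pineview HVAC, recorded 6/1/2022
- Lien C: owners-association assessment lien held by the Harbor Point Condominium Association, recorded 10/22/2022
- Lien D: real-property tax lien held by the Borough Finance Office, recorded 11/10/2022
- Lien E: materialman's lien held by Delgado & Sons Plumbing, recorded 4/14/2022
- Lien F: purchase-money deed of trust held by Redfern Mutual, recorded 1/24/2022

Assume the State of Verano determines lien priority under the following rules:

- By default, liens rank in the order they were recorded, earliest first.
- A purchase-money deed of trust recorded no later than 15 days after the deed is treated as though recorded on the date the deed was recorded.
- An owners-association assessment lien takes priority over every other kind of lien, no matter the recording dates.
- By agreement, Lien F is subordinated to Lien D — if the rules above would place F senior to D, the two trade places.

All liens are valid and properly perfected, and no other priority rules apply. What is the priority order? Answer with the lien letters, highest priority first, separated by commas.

C, D, E, B, F, A

Effective dates: F relates back to the deed date 1/10/2022.
As an owners-association assessment lien, C is senior to every other lien.
Remaining liens by effective date: F (1/10/2022), E (4/14/2022), B (6/1/2022), D (11/10/2022), A (7/30/2023).
F is senior to D before the subordination, so the two trade places.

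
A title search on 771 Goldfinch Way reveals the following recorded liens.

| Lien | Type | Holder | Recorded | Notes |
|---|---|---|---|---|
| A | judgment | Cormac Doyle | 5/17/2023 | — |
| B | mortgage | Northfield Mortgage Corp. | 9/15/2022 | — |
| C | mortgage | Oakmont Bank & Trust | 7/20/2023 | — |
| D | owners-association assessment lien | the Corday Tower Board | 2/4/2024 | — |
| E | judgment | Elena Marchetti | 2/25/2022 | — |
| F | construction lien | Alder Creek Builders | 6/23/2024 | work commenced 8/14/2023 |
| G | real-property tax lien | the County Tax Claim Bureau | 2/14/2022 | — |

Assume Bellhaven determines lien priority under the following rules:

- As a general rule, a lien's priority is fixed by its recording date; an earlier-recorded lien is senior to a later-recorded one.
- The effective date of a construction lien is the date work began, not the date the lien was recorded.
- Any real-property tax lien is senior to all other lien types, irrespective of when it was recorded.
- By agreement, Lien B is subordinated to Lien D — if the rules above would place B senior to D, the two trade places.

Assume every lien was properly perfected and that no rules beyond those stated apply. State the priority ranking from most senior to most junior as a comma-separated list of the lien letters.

G, E, D, A, C, F, B

Adjusting effective dates: F relates back to 8/14/2023 (work commenced).
G is a real-property tax lien, so it outranks all other liens regardless of date.
Ordering the rest by effective date: E (2/25/2022), B (9/15/2022), A (5/17/2023), C (7/20/2023), F (8/14/2023), D (2/4/2024).
B would otherwise be senior to D, so under the subordination agreement B and D exchange positions.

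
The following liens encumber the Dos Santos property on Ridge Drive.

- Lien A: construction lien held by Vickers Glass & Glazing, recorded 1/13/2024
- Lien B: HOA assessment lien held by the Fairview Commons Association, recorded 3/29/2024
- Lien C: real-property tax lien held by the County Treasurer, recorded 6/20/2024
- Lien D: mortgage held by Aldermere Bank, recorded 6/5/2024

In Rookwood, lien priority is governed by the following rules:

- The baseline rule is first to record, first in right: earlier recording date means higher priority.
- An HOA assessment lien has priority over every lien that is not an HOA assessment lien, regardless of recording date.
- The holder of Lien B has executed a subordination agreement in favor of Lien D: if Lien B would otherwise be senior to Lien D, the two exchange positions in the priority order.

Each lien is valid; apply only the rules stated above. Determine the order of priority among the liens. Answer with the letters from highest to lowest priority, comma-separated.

D, A, B, C

B is an HOA assessment lien and takes priority over every other lien.
The other liens, earliest effective date first: A (1/13/2024), D (6/5/2024), C (6/20/2024).
Because B would otherwise rank above D, the subordination swaps them.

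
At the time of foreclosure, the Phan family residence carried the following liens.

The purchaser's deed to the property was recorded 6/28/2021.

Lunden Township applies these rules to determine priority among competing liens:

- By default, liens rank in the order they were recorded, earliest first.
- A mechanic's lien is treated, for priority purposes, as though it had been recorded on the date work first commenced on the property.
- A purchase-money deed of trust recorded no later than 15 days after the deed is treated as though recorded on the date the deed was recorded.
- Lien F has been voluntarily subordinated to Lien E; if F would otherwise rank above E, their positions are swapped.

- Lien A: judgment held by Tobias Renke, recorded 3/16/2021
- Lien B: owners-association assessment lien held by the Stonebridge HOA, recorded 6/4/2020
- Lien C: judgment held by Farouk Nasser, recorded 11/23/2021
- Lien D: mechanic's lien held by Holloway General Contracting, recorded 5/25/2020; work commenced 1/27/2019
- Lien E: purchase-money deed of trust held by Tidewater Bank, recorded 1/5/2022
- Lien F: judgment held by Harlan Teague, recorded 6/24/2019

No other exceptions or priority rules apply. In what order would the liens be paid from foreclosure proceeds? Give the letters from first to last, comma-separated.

D, E, B, A, C, F

First, effective dates: D's effective date is 1/27/2019, when work began; E missed the 15-day window (191 days after the deed), so its recording date stands.
Ordering by effective date: D (1/27/2019), F (6/24/2019), B (6/4/2020), A (3/16/2021), C (11/23/2021), E (1/5/2022).
F is senior to E before the subordination, so the two trade places.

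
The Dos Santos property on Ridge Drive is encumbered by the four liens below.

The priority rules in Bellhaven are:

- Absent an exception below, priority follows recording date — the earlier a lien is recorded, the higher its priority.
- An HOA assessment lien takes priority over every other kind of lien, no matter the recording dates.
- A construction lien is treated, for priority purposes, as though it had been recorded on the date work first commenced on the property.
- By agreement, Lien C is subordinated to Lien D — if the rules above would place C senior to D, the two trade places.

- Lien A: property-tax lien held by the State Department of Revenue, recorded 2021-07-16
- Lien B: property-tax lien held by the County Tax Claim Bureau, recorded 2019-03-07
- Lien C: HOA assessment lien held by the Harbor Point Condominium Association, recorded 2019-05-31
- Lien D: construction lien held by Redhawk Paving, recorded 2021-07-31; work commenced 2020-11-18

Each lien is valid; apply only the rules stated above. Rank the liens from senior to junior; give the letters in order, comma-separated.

Adjusting effective dates: D's effective date is 2020-11-18, when work began.
As an HOA assessment lien, C is senior to every other lien.
The other liens, earliest effective date first: B (2019-03-07), D (2020-11-18), A (2021-07-16).
Because C would otherwise rank above D, the subordination swaps them.

D, B, C, A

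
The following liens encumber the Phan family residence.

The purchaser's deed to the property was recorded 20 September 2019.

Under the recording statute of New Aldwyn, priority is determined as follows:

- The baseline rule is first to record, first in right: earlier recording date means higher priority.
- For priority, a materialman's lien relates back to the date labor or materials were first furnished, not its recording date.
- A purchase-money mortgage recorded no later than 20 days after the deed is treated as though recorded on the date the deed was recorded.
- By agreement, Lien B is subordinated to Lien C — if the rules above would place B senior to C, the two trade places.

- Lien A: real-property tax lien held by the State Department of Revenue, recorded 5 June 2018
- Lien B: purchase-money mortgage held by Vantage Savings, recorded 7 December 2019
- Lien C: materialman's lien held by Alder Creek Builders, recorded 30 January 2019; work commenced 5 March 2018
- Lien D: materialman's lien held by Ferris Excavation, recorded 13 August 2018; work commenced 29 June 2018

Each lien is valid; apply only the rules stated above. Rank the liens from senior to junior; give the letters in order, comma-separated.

C, A, D, B

First, effective dates: B was recorded 78 days after the deed, outside the 20-day window, so it keeps its recording date; C is treated as recorded 5 March 2018, the work-commencement date; D's effective date is 29 June 2018, when work began.
By effective date, earliest first: C (5 March 2018), A (5 June 2018), D (29 June 2018), B (7 December 2019).
Since B is not senior to C, the subordination leaves the order unchanged.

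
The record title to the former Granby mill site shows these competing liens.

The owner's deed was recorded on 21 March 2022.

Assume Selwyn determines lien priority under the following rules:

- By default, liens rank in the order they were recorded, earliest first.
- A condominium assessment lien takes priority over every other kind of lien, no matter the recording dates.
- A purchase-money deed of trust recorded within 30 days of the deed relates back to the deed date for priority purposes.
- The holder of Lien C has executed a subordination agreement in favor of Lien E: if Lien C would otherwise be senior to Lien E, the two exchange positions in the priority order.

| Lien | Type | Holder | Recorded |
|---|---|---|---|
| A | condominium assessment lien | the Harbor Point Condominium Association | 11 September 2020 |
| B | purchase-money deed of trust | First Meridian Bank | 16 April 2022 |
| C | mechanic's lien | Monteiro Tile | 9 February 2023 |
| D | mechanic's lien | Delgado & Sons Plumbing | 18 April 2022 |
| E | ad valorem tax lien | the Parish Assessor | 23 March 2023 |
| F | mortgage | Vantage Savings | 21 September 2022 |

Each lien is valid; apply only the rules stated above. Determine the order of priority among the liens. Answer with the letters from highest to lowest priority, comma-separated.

Effective dates: B relates back to the deed date 21 March 2022.
As a condominium assessment lien, A is senior to every other lien.
Among the remaining liens, by effective date: B (21 March 2022), D (18 April 2022), F (21 September 2022), C (9 February 2023), E (23 March 2023).
C is senior to E before the subordination, so the two trade places.

A, B, D, F, E, C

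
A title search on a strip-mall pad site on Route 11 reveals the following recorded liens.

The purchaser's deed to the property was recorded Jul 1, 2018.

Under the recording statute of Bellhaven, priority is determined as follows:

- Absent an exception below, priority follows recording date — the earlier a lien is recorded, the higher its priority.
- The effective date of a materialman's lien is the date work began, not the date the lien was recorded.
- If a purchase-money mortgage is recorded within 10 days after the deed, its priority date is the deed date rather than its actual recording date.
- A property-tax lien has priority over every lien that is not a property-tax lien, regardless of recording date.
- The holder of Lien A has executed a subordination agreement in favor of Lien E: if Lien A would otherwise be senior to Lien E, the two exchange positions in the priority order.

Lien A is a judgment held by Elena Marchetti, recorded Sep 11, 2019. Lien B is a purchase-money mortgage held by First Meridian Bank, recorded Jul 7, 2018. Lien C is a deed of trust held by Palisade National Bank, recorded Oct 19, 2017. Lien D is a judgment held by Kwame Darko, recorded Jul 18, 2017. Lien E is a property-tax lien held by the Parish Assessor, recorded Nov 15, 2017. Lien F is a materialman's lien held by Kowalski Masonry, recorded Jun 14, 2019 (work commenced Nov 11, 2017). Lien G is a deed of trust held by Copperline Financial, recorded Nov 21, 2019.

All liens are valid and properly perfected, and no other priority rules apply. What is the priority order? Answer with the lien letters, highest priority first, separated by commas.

E, D, C, F, B, A, G

Effective dates: B was recorded within the 10-day window, so its effective date is the deed date Jul 1, 2018; F relates back to Nov 11, 2017 (work commenced).
E, as a property-tax lien, has superpriority and ranks first.
Remaining liens by effective date: D (Jul 18, 2017), C (Oct 19, 2017), F (Nov 11, 2017), B (Jul 1, 2018), A (Sep 11, 2019), G (Nov 21, 2019).
A is already junior to E, so the subordination agreement changes nothing.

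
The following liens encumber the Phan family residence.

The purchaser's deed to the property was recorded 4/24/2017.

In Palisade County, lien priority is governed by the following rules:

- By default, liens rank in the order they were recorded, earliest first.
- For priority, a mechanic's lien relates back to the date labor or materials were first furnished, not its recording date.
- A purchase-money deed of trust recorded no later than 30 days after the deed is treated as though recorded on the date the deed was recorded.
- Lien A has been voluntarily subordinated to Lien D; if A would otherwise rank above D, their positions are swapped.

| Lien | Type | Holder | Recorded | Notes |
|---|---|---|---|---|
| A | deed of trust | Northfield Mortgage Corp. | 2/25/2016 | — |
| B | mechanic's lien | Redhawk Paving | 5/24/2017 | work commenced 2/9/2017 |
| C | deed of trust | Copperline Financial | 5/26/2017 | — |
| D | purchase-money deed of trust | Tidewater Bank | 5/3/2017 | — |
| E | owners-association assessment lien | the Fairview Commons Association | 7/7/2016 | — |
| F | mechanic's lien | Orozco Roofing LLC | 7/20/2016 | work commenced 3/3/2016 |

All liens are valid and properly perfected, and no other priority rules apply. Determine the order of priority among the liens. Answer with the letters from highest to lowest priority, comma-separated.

Effective dates after the stated exceptions: B relates back to 2/9/2017 (work commenced); D was recorded within the 30-day window, so its effective date is the deed date 4/24/2017; F is treated as recorded 3/3/2016, the work-commencement date.
Sorted by effective date: A (2/25/2016), F (3/3/2016), E (7/7/2016), B (2/9/2017), D (4/24/2017), C (5/26/2017).
A is senior to D before the subordination, so the two trade places.

D, F, E, B, A, C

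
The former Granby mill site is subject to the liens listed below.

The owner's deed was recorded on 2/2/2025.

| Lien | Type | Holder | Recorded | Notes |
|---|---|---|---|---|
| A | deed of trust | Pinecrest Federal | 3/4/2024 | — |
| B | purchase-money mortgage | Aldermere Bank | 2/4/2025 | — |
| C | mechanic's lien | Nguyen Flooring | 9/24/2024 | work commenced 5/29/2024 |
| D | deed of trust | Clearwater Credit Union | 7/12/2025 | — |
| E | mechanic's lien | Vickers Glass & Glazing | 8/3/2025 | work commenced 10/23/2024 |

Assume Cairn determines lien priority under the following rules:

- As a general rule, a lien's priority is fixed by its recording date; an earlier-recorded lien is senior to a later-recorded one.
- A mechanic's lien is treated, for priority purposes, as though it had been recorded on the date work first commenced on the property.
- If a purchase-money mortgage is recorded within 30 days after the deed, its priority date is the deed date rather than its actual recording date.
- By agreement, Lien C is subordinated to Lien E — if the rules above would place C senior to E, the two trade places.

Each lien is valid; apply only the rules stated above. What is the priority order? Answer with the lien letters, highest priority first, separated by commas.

A, E, C, B, D

First, effective dates: B relates back to the deed date 2/2/2025; C is treated as recorded 5/29/2024, the work-commencement date; E's effective date is 10/23/2024, when work began.
Ordering by effective date: A (3/4/2024), C (5/29/2024), E (10/23/2024), B (2/2/2025), D (7/12/2025).
Because C would otherwise rank above E, the subordination swaps them.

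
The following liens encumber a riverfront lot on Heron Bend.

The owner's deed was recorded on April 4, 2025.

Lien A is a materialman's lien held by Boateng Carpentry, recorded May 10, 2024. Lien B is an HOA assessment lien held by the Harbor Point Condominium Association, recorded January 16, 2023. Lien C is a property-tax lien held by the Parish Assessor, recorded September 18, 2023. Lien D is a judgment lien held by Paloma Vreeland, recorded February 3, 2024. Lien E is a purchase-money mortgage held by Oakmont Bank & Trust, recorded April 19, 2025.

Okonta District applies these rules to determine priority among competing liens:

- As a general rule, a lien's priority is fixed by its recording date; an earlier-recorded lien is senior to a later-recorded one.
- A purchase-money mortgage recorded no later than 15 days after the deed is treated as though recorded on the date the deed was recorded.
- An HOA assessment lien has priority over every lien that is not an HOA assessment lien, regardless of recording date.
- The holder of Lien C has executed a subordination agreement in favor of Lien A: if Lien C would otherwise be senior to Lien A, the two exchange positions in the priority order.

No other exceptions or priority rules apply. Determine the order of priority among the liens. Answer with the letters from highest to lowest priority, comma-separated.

B, A, D, C, E

Effective dates after the stated exceptions: E relates back to the deed date April 4, 2025.
As an HOA assessment lien, B is senior to every other lien.
The other liens, earliest effective date first: C (September 18, 2023), D (February 3, 2024), A (May 10, 2024), E (April 4, 2025).
Because C would otherwise rank above A, the subordination swaps them.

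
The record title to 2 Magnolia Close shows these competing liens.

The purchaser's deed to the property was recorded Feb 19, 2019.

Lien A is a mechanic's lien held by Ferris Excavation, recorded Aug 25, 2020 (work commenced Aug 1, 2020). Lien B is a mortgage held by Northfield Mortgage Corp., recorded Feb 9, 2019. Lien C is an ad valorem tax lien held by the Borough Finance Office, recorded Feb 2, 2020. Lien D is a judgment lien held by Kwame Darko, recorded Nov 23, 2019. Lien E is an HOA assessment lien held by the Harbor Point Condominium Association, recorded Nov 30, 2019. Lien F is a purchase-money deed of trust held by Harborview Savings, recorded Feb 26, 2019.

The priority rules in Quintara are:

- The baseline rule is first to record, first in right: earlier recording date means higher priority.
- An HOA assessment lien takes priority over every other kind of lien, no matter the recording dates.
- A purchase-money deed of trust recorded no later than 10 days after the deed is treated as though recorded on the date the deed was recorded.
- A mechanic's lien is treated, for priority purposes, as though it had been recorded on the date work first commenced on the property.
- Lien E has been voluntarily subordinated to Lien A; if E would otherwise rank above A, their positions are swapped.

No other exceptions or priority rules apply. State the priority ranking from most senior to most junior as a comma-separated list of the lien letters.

A, B, F, D, C, E

Effective dates after the stated exceptions: A is treated as recorded Aug 1, 2020, the work-commencement date; F's effective date is the deed date, Feb 19, 2019.
E is an HOA assessment lien, so it outranks all other liens regardless of date.
Among the remaining liens, by effective date: B (Feb 9, 2019), F (Feb 19, 2019), D (Nov 23, 2019), C (Feb 2, 2020), A (Aug 1, 2020).
E is senior to A before the subordination, so the two trade places.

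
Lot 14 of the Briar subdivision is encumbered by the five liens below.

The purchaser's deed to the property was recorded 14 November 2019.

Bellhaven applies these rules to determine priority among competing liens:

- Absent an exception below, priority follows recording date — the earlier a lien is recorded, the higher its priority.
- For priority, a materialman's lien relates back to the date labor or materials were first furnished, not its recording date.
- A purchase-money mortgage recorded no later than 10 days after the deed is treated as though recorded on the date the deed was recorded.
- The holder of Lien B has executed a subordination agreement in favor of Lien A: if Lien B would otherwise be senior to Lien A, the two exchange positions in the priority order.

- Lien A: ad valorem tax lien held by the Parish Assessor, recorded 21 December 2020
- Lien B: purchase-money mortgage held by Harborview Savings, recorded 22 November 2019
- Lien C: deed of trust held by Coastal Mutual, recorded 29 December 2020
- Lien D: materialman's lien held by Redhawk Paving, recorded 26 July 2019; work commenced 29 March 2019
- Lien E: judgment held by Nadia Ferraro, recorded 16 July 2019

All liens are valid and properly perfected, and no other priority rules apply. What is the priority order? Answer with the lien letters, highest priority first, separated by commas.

D, E, A, B, C

Adjusting effective dates: B relates back to the deed date 14 November 2019; D relates back to 29 March 2019 (work commenced).
Ordering by effective date: D (29 March 2019), E (16 July 2019), B (14 November 2019), A (21 December 2020), C (29 December 2020).
The subordination applies — B was senior to A — so B and A swap.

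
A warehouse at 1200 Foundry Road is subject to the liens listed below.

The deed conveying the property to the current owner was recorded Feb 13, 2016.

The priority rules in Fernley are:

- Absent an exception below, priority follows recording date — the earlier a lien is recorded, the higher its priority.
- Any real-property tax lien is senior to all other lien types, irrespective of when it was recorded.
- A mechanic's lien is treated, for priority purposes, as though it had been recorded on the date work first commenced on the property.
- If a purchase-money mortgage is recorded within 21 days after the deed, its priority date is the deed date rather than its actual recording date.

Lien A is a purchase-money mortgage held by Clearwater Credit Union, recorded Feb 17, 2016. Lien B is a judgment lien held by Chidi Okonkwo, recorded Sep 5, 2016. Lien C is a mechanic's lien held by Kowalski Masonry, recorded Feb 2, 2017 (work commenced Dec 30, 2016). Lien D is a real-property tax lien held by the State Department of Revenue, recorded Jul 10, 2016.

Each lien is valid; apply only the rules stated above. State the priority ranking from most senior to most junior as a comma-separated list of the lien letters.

D, A, B, C

Adjusting effective dates: A's effective date is the deed date, Feb 13, 2016; C's effective date is Dec 30, 2016, when work began.
D is a real-property tax lien and takes priority over every other lien.
Ordering the rest by effective date: A (Feb 13, 2016), B (Sep 5, 2016), C (Dec 30, 2016).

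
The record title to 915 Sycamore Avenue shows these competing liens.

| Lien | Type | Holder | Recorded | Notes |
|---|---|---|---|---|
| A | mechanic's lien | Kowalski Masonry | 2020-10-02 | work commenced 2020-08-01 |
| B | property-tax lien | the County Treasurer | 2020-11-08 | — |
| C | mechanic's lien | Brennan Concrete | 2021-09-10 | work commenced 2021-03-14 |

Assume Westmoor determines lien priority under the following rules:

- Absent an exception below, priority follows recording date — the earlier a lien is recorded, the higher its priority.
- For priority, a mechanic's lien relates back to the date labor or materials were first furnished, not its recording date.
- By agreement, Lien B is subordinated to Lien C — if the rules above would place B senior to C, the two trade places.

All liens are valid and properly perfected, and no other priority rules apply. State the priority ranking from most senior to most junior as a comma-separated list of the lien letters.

Effective dates: A is treated as recorded 2020-08-01, the work-commencement date; C's effective date is 2021-03-14, when work began.
Ordering by effective date: A (2020-08-01), B (2020-11-08), C (2021-03-14).
The subordination applies — B was senior to C — so B and C swap.

A, C, B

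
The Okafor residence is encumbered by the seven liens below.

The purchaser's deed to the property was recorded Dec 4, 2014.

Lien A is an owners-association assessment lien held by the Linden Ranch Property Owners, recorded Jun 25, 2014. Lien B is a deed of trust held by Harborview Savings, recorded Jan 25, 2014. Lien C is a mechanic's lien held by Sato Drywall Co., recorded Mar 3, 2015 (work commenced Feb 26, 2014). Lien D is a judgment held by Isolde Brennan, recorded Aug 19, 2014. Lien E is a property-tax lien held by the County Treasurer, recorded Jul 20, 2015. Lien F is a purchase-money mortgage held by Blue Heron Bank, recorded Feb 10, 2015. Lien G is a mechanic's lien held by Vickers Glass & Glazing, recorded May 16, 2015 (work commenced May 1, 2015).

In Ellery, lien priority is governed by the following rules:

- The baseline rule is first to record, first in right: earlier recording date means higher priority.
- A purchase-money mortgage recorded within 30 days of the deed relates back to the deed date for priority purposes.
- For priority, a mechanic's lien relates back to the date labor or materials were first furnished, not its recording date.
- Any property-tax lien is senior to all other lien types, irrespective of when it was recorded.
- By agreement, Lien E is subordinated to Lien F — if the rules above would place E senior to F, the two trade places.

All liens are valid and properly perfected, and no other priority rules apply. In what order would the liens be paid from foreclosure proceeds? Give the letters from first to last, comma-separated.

F, B, C, A, D, E, G

Effective dates: C is treated as recorded Feb 26, 2014, the work-commencement date; F missed the 30-day window (68 days after the deed), so its recording date stands; G relates back to May 1, 2015 (work commenced).
E is a property-tax lien and takes priority over every other lien.
The other liens, earliest effective date first: B (Jan 25, 2014), C (Feb 26, 2014), A (Jun 25, 2014), D (Aug 19, 2014), F (Feb 10, 2015), G (May 1, 2015).
E would otherwise be senior to F, so under the subordination agreement E and F exchange positions.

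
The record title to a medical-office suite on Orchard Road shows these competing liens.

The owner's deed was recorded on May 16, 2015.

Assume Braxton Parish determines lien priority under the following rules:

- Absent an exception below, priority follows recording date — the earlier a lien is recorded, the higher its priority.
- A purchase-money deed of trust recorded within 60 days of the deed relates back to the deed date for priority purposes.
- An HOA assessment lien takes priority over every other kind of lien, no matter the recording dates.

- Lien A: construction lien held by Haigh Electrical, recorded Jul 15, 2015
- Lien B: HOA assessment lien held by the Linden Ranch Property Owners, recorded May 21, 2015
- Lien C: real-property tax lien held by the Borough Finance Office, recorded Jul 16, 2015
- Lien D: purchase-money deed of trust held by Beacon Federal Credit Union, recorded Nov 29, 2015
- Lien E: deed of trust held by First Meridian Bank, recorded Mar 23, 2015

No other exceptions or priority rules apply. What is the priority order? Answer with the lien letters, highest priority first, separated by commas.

B, E, A, C, D

Adjusting effective dates: D missed the 60-day window (197 days after the deed), so its recording date stands.
B is an HOA assessment lien and takes priority over every other lien.
The other liens, earliest effective date first: E (Mar 23, 2015), A (Jul 15, 2015), C (Jul 16, 2015), D (Nov 29, 2015).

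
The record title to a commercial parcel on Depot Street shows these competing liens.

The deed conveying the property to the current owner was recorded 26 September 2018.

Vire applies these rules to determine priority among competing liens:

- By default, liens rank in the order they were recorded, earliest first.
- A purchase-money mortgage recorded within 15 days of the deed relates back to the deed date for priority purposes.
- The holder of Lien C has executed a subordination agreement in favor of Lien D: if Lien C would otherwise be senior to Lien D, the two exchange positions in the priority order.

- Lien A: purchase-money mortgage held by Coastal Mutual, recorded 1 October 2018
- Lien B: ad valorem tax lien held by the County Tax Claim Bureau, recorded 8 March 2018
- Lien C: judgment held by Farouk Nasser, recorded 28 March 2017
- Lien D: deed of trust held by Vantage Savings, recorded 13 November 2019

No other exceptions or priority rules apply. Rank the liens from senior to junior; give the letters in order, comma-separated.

D, B, A, C

Adjusting effective dates: A's effective date is the deed date, 26 September 2018.
Ordering by effective date: C (28 March 2017), B (8 March 2018), A (26 September 2018), D (13 November 2019).
Because C would otherwise rank above D, the subordination swaps them.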